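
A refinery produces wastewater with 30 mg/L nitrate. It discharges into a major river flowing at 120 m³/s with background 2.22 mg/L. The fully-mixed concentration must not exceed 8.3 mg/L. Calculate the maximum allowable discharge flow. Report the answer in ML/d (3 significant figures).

2900 ML/d

Mass balance at complete mixing: C_std·(Q_w + Q_r) = Q_w·C_e + Q_r·C_b.
Rearranging, Q_w = Q_r·(C_std − C_b)/(C_e − C_std) = 120·(8.3 − 2.22) / (30 − 8.3) = 33.62 m³/s.
= 2905 ML/d.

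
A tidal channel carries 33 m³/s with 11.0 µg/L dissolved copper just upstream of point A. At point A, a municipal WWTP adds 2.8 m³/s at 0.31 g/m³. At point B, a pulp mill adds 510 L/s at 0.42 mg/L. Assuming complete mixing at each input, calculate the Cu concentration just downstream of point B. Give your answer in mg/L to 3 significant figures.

11.0 µg/L = 0.011 mg/L.
After input A: C = (33·0.011 + 2.8·0.31) / 35.8 = 0.03439 mg/L.
510 L/s = 0.51 m³/s.
After input B: C = (35.8·0.03439 + 0.51·0.42) / 36.31 = 0.0398 mg/L.

0.0398 mg/L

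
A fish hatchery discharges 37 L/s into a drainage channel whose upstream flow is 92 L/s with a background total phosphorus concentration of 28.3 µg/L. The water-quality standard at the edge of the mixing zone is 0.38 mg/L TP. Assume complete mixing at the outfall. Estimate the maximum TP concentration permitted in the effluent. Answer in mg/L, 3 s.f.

37 L/s = 0.037 m³/s.
92 L/s = 0.092 m³/s.
28.3 µg/L = 0.0283 mg/L.
Mass balance: 0.38·0.129 = 0.037·Cₑ + 0.092·0.0283.
Cₑ = (0.04902 − 0.002604) / 0.037 = 1.254 mg/L.

1.25 mg/L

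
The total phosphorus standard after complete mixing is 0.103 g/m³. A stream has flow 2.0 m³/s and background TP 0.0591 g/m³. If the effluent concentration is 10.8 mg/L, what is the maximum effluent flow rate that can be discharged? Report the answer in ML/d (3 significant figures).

Mass balance at complete mixing: C_std·(Q_w + Q_r) = Q_w·C_e + Q_r·C_b.
Rearranging, Q_w = Q_r·(C_std − C_b)/(C_e − C_std) = 2.0·(0.103 − 0.0591) / (10.8 − 0.103) = 0.008208 m³/s.
= 0.7092 ML/d.

0.709 ML/d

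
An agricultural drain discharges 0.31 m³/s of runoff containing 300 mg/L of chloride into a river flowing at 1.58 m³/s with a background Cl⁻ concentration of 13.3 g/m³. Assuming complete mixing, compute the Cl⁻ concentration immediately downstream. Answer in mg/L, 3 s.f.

60.3 mg/L

Conservation of mass across the mixing zone: C = (0.31·300 + 1.58·13.3) / (0.31 + 1.58) = 114/1.89 = 60.32 mg/L.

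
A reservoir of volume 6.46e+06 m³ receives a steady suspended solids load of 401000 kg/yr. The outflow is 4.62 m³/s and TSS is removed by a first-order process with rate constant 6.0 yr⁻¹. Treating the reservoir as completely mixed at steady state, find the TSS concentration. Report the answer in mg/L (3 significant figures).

2.17 mg/L

Outflow Q = 4.62 m³/s × 3.156e+07 s/yr = 1.458e+08 m³/yr.
Steady-state CSTR mass balance: W = Q·C + k·V·C, so C = W/(Q + kV).
Q + kV = 1.458e+08 + 6.0·6.46e+06 = 1.846e+08 m³/yr.
C = 401000/1.846e+08 = 0.002173 kg/m³ = 2.173 mg/L.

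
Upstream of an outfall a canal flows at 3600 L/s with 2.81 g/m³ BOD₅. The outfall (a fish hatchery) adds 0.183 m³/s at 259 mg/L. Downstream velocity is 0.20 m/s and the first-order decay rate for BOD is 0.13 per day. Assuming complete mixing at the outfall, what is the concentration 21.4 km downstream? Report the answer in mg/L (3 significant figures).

3600 L/s = 3.6 m³/s.
After complete mixing, C₀ = (0.183·259 + 3.6·2.81) / 3.783 = 15.2 mg/L.
Travel time t = 2.14e+04 m / 0.20 m/s = 1.07e+05 s = 1.238 d.
C = 15.2·exp(−0.13·1.238) = 15.2·0.8513 = 12.94 mg/L.

12.9 mg/L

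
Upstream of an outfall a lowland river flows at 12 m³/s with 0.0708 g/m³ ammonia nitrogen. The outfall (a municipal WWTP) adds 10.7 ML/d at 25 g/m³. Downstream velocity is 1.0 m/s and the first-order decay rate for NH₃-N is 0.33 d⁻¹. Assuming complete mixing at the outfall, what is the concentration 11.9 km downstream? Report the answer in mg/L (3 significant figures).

10.7 ML/d = 0.1238 m³/s.
After complete mixing, C₀ = (0.1238·25 + 12·0.0708) / 12.12 = 0.3254 mg/L.
Travel time t = 1.19e+04 m / 1.0 m/s = 1.19e+04 s = 0.1377 d.
C = 0.3254·exp(−0.33·0.1377) = 0.3254·0.9556 = 0.311 mg/L.

0.311 mg/L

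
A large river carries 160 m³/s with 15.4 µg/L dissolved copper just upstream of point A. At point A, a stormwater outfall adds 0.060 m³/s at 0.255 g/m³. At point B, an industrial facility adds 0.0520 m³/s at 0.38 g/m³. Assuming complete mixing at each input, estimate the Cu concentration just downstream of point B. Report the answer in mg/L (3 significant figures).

0.0156 mg/L

15.4 µg/L = 0.0154 mg/L.
After input A: C = (160·0.0154 + 0.06·0.255) / 160.1 = 0.01549 mg/L.
After input B: C = (160.1·0.01549 + 0.052·0.38) / 160.1 = 0.01561 mg/L.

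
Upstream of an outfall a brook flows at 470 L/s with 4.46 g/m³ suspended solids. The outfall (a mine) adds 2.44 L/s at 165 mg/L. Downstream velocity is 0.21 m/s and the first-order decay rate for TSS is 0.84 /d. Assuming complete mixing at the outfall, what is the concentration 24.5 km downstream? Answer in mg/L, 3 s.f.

1.70 mg/L

2.44 L/s = 0.00244 m³/s.
470 L/s = 0.47 m³/s.
After complete mixing, C₀ = (0.00244·165 + 0.47·4.46) / 0.4724 = 5.289 mg/L.
Travel time t = 2.45e+04 m / 0.21 m/s = 1.167e+05 s = 1.35 d.
C = 5.289·exp(−0.84·1.35) = 5.289·0.3217 = 1.701 mg/L.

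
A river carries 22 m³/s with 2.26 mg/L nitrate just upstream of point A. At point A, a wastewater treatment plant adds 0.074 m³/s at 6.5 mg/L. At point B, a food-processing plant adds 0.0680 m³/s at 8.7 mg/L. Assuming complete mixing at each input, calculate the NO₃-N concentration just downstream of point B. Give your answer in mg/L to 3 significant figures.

2.29 mg/L

After input A: C = (22·2.26 + 0.074·6.5) / 22.07 = 2.274 mg/L.
After input B: C = (22.07·2.274 + 0.068·8.7) / 22.14 = 2.294 mg/L.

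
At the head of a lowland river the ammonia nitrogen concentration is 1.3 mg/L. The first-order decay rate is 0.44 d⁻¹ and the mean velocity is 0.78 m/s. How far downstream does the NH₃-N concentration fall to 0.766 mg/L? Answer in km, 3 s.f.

From C = C₀·e^(−kt), t = ln(C₀/C)/k = ln(1.3/0.766)/0.44 = 0.5289/0.44 = 1.202 d.
Distance = v·t = 0.78 m/s × 1.039e+05 s = 8.101e+04 m = 81.01 km.

81.0 km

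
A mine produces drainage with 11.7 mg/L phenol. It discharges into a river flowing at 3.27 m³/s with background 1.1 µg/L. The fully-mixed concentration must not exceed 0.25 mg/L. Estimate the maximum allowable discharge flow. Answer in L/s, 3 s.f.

1.1 µg/L = 0.0011 mg/L.
Mass balance at complete mixing: C_std·(Q_w + Q_r) = Q_w·C_e + Q_r·C_b.
Rearranging, Q_w = Q_r·(C_std − C_b)/(C_e − C_std) = 3.27·(0.25 − 0.0011) / (11.7 − 0.25) = 0.07108 m³/s.
= 71.08 L/s.

71.1 L/s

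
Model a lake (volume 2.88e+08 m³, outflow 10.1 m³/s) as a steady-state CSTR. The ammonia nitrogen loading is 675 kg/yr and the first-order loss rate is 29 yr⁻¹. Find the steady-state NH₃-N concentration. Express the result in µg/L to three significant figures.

Outflow Q = 10.1 m³/s × 3.156e+07 s/yr = 3.187e+08 m³/yr.
Steady-state CSTR mass balance: W = Q·C + k·V·C, so C = W/(Q + kV).
Q + kV = 3.187e+08 + 29·2.88e+08 = 8.671e+09 m³/yr.
C = 675/8.671e+09 = 7.785e-08 kg/m³ = 7.785e-05 mg/L = 0.07785 µg/L.

0.0778 µg/L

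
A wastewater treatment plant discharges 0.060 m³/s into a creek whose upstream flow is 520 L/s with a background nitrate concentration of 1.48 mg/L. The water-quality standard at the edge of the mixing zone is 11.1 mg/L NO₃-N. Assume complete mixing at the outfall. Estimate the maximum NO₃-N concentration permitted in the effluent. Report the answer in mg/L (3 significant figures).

520 L/s = 0.52 m³/s.
Mass balance: 11.1·0.58 = 0.06·Cₑ + 0.52·1.48.
Cₑ = (6.438 − 0.7696) / 0.06 = 94.47 mg/L.

94.5 mg/L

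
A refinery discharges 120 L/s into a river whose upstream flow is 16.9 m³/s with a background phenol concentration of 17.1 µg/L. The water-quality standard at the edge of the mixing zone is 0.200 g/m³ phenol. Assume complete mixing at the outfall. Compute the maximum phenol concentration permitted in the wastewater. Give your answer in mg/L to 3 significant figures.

120 L/s = 0.12 m³/s.
17.1 µg/L = 0.0171 mg/L.
Mass balance: 0.2·17.02 = 0.12·Cₑ + 16.9·0.0171.
Cₑ = (3.404 − 0.289) / 0.12 = 25.96 mg/L.

26.0 mg/L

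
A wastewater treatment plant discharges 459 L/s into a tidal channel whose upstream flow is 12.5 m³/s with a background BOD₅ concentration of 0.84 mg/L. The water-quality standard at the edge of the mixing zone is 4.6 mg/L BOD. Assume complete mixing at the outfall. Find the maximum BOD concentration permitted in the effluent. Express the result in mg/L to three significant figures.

107 mg/L

459 L/s = 0.459 m³/s.
Mass balance: 4.6·12.96 = 0.459·Cₑ + 12.5·0.84.
Cₑ = (59.61 − 10.5) / 0.459 = 107 mg/L.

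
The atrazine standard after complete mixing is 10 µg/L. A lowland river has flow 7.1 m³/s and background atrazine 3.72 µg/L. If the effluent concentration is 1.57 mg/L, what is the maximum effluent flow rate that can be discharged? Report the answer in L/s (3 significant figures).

3.72 µg/L = 0.00372 mg/L.
10 µg/L = 0.01 mg/L.
Mass balance at complete mixing: C_std·(Q_w + Q_r) = Q_w·C_e + Q_r·C_b.
Rearranging, Q_w = Q_r·(C_std − C_b)/(C_e − C_std) = 7.1·(0.01 − 0.00372) / (1.57 − 0.01) = 0.02858 m³/s.
= 28.58 L/s.

28.6 L/s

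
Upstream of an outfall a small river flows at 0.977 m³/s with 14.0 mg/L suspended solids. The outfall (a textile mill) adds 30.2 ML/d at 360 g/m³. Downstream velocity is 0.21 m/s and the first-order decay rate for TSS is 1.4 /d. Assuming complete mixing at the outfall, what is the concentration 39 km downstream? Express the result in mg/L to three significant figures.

5.19 mg/L

30.2 ML/d = 0.3495 m³/s.
After complete mixing, C₀ = (0.3495·360 + 0.977·14) / 1.327 = 105.2 mg/L.
Travel time t = 3.9e+04 m / 0.21 m/s = 1.857e+05 s = 2.149 d.
C = 105.2·exp(−1.4·2.149) = 105.2·0.04933 = 5.188 mg/L.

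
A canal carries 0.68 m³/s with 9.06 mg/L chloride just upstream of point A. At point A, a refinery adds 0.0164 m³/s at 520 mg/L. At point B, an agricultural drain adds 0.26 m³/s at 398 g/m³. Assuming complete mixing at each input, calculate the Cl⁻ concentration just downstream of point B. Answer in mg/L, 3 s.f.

After input A: C = (0.68·9.06 + 0.0164·520) / 0.6964 = 21.09 mg/L.
After input B: C = (0.6964·21.09 + 0.26·398) / 0.9564 = 123.6 mg/L.

124 mg/L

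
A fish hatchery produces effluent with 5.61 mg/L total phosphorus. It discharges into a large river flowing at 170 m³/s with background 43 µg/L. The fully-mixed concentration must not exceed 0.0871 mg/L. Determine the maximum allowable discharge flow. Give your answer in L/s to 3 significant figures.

43 µg/L = 0.043 mg/L.
Mass balance at complete mixing: C_std·(Q_w + Q_r) = Q_w·C_e + Q_r·C_b.
Rearranging, Q_w = Q_r·(C_std − C_b)/(C_e − C_std) = 170·(0.0871 − 0.043) / (5.61 − 0.0871) = 1.357 m³/s.
= 1357 L/s.

1360 L/s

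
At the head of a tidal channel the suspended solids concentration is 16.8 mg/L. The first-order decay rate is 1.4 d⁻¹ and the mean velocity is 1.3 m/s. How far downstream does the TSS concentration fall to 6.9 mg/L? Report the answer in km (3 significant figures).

71.4 km

From C = C₀·e^(−kt), t = ln(C₀/C)/k = ln(16.8/6.9)/1.4 = 0.8899/1.4 = 0.6356 d.
Distance = v·t = 1.3 m/s × 5.492e+04 s = 7.139e+04 m = 71.39 km.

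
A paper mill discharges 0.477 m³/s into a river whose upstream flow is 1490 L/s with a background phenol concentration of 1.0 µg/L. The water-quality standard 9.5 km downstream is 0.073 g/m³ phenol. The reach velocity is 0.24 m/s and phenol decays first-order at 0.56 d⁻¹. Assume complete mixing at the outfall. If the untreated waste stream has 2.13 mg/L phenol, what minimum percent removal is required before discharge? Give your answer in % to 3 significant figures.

1490 L/s = 1.49 m³/s.
1.0 µg/L = 0.001 mg/L.
Travel time to the compliance point: t = 9500/0.24 = 3.958e+04 s = 0.4581 d; decay factor exp(−0.56·0.4581) = 0.7737.
So the concentration just after mixing may be at most 0.073/0.7737 = 0.09435 mg/L.
Mass balance: 0.09435·1.967 = 0.477·Cₑ + 1.49·0.001.
Cₑ = (0.1856 − 0.00149) / 0.477 = 0.3859 mg/L.
Required removal = 1 − 0.3859/2.13 = 81.88 %.

81.9 %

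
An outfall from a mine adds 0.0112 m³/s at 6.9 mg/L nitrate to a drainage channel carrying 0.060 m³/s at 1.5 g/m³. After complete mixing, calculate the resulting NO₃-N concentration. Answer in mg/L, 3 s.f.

By mass balance at complete mixing, C = (0.0112·6.9 + 0.06·1.5) / (0.0112 + 0.06) = 0.1673/0.0712 = 2.349 mg/L.

2.35 mg/L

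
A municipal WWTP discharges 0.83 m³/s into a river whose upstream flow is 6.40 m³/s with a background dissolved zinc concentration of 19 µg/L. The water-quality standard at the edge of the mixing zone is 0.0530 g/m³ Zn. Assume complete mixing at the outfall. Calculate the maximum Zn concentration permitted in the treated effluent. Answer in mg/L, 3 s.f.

0.315 mg/L

19 µg/L = 0.019 mg/L.
Mass balance: 0.053·7.23 = 0.83·Cₑ + 6.4·0.019.
Cₑ = (0.3832 − 0.1216) / 0.83 = 0.3152 mg/L.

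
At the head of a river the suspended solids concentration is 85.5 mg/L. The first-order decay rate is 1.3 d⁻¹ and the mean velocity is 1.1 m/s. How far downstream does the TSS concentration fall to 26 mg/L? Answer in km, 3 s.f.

87.0 km

From C = C₀·e^(−kt), t = ln(C₀/C)/k = ln(85.5/26)/1.3 = 1.19/1.3 = 0.9157 d.
Distance = v·t = 1.1 m/s × 7.912e+04 s = 8.703e+04 m = 87.03 km.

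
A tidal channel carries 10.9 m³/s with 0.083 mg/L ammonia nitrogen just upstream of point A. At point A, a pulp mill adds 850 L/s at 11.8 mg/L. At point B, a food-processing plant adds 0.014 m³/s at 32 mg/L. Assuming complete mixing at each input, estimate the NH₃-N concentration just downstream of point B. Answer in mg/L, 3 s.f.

850 L/s = 0.85 m³/s.
After input A: C = (10.9·0.083 + 0.85·11.8) / 11.75 = 0.9306 mg/L.
After input B: C = (11.75·0.9306 + 0.014·32) / 11.76 = 0.9676 mg/L.

0.968 mg/L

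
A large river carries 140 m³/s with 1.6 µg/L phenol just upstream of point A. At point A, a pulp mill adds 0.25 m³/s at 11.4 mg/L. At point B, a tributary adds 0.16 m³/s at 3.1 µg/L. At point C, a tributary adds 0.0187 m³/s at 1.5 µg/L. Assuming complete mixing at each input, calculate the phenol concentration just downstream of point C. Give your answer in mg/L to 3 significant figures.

1.6 µg/L = 0.0016 mg/L.
After input A: C = (140·0.0016 + 0.25·11.4) / 140.2 = 0.02192 mg/L.
3.1 µg/L = 0.0031 mg/L.
After input B: C = (140.2·0.02192 + 0.16·0.0031) / 140.4 = 0.0219 mg/L.
1.5 µg/L = 0.0015 mg/L.
After input C: C = (140.4·0.0219 + 0.0187·0.0015) / 140.4 = 0.02189 mg/L.

0.0219 mg/L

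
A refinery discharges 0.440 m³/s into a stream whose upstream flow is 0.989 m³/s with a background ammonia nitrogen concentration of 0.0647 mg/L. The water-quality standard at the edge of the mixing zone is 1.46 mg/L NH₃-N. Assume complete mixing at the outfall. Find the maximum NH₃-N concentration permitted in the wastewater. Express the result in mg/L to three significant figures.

4.60 mg/L

Mass balance: 1.46·1.429 = 0.44·Cₑ + 0.989·0.0647.
Cₑ = (2.086 − 0.06399) / 0.44 = 4.596 mg/L.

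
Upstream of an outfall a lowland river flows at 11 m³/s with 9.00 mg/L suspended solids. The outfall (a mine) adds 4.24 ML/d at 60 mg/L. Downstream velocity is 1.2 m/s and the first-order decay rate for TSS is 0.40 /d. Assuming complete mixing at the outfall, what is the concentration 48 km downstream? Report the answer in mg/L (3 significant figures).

7.67 mg/L

4.24 ML/d = 0.04907 m³/s.
After complete mixing, C₀ = (0.04907·60 + 11·9) / 11.05 = 9.227 mg/L.
Travel time t = 4.8e+04 m / 1.2 m/s = 4e+04 s = 0.463 d.
C = 9.227·exp(−0.40·0.463) = 9.227·0.831 = 7.667 mg/L.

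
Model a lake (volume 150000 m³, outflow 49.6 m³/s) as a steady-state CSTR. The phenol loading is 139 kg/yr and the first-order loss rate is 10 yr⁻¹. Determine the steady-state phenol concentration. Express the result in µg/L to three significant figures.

0.0887 µg/L

Outflow Q = 49.6 m³/s × 3.156e+07 s/yr = 1.565e+09 m³/yr.
Steady-state CSTR mass balance: W = Q·C + k·V·C, so C = W/(Q + kV).
Q + kV = 1.565e+09 + 10·150000 = 1.567e+09 m³/yr.
C = 139/1.567e+09 = 8.872e-08 kg/m³ = 8.872e-05 mg/L = 0.08872 µg/L.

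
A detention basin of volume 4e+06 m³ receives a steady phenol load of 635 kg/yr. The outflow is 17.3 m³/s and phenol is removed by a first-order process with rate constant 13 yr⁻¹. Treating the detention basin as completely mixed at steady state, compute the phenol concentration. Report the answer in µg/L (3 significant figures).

1.06 µg/L

Outflow Q = 17.3 m³/s × 3.156e+07 s/yr = 5.459e+08 m³/yr.
Steady-state CSTR mass balance: W = Q·C + k·V·C, so C = W/(Q + kV).
Q + kV = 5.459e+08 + 13·4e+06 = 5.979e+08 m³/yr.
C = 635/5.979e+08 = 1.062e-06 kg/m³ = 0.001062 mg/L = 1.062 µg/L.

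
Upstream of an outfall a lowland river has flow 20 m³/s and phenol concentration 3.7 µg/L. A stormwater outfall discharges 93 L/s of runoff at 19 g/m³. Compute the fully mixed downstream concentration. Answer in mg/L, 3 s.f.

93 L/s = 0.093 m³/s.
3.7 µg/L = 0.0037 mg/L.
By mass balance at complete mixing, C = (0.093·19 + 20·0.0037) / (0.093 + 20) = 1.841/20.09 = 0.09162 mg/L.

0.0916 mg/L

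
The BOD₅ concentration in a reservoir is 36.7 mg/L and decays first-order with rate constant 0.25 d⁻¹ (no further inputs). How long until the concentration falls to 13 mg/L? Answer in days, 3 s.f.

t = ln(C₀/C)/k = ln(36.7/13)/0.25 = 1.038/0.25 = 4.151 d.

4.15 d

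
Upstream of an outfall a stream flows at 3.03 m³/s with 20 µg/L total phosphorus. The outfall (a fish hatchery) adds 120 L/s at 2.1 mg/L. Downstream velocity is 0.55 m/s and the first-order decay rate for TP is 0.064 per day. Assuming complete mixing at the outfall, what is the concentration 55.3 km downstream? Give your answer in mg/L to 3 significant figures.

120 L/s = 0.12 m³/s.
20 µg/L = 0.02 mg/L.
After complete mixing, C₀ = (0.12·2.1 + 3.03·0.02) / 3.15 = 0.09924 mg/L.
Travel time t = 5.53e+04 m / 0.55 m/s = 1.005e+05 s = 1.164 d.
C = 0.09924·exp(−0.064·1.164) = 0.09924·0.9282 = 0.09212 mg/L.

0.0921 mg/L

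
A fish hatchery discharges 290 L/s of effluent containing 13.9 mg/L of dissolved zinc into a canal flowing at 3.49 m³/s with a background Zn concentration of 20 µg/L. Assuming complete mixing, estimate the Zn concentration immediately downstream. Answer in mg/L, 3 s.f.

1.08 mg/L

290 L/s = 0.29 m³/s.
20 µg/L = 0.02 mg/L.
Conservation of mass across the mixing zone: C = (0.29·13.9 + 3.49·0.02) / (0.29 + 3.49) = 4.101/3.78 = 1.085 mg/L.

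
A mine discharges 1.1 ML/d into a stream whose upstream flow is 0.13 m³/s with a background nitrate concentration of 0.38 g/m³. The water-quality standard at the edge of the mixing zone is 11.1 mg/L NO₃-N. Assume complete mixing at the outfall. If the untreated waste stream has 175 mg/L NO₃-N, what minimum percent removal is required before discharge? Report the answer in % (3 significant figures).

1.1 ML/d = 0.01273 m³/s.
Mass balance: 11.1·0.1427 = 0.01273·Cₑ + 0.13·0.38.
Cₑ = (1.584 − 0.0494) / 0.01273 = 120.6 mg/L.
Required removal = 1 − 120.6/175 = 31.11 %.

31.1 %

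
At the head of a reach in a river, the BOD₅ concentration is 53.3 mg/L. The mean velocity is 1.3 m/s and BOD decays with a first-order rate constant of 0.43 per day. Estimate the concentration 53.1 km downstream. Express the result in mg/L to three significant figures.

Travel time t = 53.1 km / 1.3 m/s = 5.31e+04/1.3 = 4.085e+04 s = 0.4728 d.
First-order decay: C = 53.3·exp(−0.43·0.4728) = 53.3·0.816 = 43.5 mg/L.

43.5 mg/L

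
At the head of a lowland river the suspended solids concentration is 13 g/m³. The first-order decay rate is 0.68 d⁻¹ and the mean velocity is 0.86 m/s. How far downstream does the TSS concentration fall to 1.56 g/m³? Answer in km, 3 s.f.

From C = C₀·e^(−kt), t = ln(C₀/C)/k = ln(13/1.56)/0.68 = 2.12/0.68 = 3.118 d.
Distance = v·t = 0.86 m/s × 2.694e+05 s = 2.317e+05 m = 231.7 km.

232 km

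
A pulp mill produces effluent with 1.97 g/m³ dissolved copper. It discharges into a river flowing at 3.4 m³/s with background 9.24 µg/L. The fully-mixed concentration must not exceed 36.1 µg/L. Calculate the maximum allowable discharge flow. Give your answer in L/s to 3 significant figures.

9.24 µg/L = 0.00924 mg/L.
36.1 µg/L = 0.0361 mg/L.
Mass balance at complete mixing: C_std·(Q_w + Q_r) = Q_w·C_e + Q_r·C_b.
Rearranging, Q_w = Q_r·(C_std − C_b)/(C_e − C_std) = 3.4·(0.0361 − 0.00924) / (1.97 − 0.0361) = 0.04722 m³/s.
= 47.22 L/s.

47.2 L/s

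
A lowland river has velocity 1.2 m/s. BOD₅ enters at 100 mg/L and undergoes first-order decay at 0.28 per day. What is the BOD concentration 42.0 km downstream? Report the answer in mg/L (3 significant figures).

89.3 mg/L

Travel time t = 42.0 km / 1.2 m/s = 4.2e+04/1.2 = 3.5e+04 s = 0.4051 d.
First-order decay: C = 100·exp(−0.28·0.4051) = 100·0.8928 = 89.28 mg/L.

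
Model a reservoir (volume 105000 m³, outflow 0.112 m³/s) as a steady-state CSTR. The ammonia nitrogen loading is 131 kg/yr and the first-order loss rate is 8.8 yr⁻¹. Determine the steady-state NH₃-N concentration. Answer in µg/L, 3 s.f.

29.4 µg/L

Outflow Q = 0.112 m³/s × 3.156e+07 s/yr = 3.534e+06 m³/yr.
Steady-state CSTR mass balance: W = Q·C + k·V·C, so C = W/(Q + kV).
Q + kV = 3.534e+06 + 8.8·105000 = 4.458e+06 m³/yr.
C = 131/4.458e+06 = 2.938e-05 kg/m³ = 0.02938 mg/L = 29.38 µg/L.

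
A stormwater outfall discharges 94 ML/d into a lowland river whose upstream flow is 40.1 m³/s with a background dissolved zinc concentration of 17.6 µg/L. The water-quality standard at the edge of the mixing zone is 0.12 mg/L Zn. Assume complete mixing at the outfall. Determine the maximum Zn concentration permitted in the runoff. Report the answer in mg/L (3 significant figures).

94 ML/d = 1.088 m³/s.
17.6 µg/L = 0.0176 mg/L.
Mass balance: 0.12·41.19 = 1.088·Cₑ + 40.1·0.0176.
Cₑ = (4.943 − 0.7058) / 1.088 = 3.894 mg/L.

3.89 mg/L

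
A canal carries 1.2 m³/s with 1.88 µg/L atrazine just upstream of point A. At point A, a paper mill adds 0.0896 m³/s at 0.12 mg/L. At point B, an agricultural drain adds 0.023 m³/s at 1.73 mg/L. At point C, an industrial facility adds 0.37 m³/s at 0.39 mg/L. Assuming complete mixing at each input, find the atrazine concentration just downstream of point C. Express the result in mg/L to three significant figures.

0.117 mg/L

1.88 µg/L = 0.00188 mg/L.
After input A: C = (1.2·0.00188 + 0.0896·0.12) / 1.29 = 0.01009 mg/L.
After input B: C = (1.29·0.01009 + 0.023·1.73) / 1.313 = 0.04022 mg/L.
After input C: C = (1.313·0.04022 + 0.37·0.39) / 1.683 = 0.1171 mg/L.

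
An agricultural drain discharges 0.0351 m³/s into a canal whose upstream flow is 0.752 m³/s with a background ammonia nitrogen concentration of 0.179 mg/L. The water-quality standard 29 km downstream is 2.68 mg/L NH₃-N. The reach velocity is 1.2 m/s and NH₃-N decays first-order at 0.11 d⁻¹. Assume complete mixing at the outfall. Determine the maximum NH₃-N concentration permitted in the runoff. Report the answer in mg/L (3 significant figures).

Travel time to the compliance point: t = 2.9e+04/1.2 = 2.417e+04 s = 0.2797 d; decay factor exp(−0.11·0.2797) = 0.9697.
So the concentration just after mixing may be at most 2.68/0.9697 = 2.764 mg/L.
Mass balance: 2.764·0.7871 = 0.0351·Cₑ + 0.752·0.179.
Cₑ = (2.175 − 0.1346) / 0.0351 = 58.14 mg/L.

58.1 mg/L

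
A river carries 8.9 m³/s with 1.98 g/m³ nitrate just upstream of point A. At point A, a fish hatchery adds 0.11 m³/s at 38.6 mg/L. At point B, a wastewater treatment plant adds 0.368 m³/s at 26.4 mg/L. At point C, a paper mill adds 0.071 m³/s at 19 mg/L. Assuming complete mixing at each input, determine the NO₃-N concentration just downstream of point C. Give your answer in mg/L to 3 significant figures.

After input A: C = (8.9·1.98 + 0.11·38.6) / 9.01 = 2.427 mg/L.
After input B: C = (9.01·2.427 + 0.368·26.4) / 9.378 = 3.368 mg/L.
After input C: C = (9.378·3.368 + 0.071·19) / 9.449 = 3.485 mg/L.

3.49 mg/L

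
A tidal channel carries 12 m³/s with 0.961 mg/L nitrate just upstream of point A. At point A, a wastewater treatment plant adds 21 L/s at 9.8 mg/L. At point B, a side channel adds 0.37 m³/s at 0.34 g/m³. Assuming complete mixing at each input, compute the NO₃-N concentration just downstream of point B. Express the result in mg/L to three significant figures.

21 L/s = 0.021 m³/s.
After input A: C = (12·0.961 + 0.021·9.8) / 12.02 = 0.9764 mg/L.
After input B: C = (12.02·0.9764 + 0.37·0.34) / 12.39 = 0.9574 mg/L.

0.957 mg/L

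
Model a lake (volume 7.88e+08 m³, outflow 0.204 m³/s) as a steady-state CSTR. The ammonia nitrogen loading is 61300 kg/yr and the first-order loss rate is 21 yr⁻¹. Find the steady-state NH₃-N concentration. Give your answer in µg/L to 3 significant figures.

Outflow Q = 0.204 m³/s × 3.156e+07 s/yr = 6.438e+06 m³/yr.
Steady-state CSTR mass balance: W = Q·C + k·V·C, so C = W/(Q + kV).
Q + kV = 6.438e+06 + 21·7.88e+08 = 1.655e+10 m³/yr.
C = 61300/1.655e+10 = 3.703e-06 kg/m³ = 0.003703 mg/L = 3.703 µg/L.

3.70 µg/L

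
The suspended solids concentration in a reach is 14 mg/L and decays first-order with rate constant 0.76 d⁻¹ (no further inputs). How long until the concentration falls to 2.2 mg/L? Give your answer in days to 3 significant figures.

2.43 d

t = ln(C₀/C)/k = ln(14/2.2)/0.76 = 1.851/0.76 = 2.435 d.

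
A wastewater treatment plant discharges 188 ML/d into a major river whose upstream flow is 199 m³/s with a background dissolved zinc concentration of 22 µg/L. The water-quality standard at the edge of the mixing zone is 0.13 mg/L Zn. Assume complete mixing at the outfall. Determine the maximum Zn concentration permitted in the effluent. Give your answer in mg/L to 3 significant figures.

10.0 mg/L

188 ML/d = 2.176 m³/s.
22 µg/L = 0.022 mg/L.
Mass balance: 0.13·201.2 = 2.176·Cₑ + 199·0.022.
Cₑ = (26.15 − 4.378) / 2.176 = 10.01 mg/L.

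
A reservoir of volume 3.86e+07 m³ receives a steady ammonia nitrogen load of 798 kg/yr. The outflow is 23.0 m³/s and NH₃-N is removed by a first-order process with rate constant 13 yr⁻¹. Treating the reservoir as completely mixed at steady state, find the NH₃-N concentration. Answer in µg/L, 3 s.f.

Outflow Q = 23.0 m³/s × 3.156e+07 s/yr = 7.258e+08 m³/yr.
Steady-state CSTR mass balance: W = Q·C + k·V·C, so C = W/(Q + kV).
Q + kV = 7.258e+08 + 13·3.86e+07 = 1.228e+09 m³/yr.
C = 798/1.228e+09 = 6.5e-07 kg/m³ = 0.00065 mg/L = 0.65 µg/L.

0.650 µg/L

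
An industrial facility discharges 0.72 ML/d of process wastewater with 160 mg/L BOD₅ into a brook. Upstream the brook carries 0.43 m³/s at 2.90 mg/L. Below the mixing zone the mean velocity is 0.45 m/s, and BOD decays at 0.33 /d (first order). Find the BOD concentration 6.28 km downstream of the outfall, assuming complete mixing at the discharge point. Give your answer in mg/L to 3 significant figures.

5.58 mg/L

0.72 ML/d = 0.008333 m³/s.
After complete mixing, C₀ = (0.008333·160 + 0.43·2.9) / 0.4383 = 5.887 mg/L.
Travel time t = 6280 m / 0.45 m/s = 1.396e+04 s = 0.1615 d.
C = 5.887·exp(−0.33·0.1615) = 5.887·0.9481 = 5.581 mg/L.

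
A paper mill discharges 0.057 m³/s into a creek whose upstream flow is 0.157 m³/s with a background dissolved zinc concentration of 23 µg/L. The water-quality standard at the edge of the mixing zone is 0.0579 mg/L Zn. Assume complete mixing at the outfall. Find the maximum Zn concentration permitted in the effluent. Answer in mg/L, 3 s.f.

23 µg/L = 0.023 mg/L.
Mass balance: 0.0579·0.214 = 0.057·Cₑ + 0.157·0.023.
Cₑ = (0.01239 − 0.003611) / 0.057 = 0.154 mg/L.

0.154 mg/L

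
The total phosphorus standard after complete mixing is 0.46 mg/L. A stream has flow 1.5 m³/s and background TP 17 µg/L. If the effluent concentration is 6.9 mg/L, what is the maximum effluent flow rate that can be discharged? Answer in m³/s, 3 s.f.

17 µg/L = 0.017 mg/L.
Mass balance at complete mixing: C_std·(Q_w + Q_r) = Q_w·C_e + Q_r·C_b.
Rearranging, Q_w = Q_r·(C_std − C_b)/(C_e − C_std) = 1.5·(0.46 − 0.017) / (6.9 − 0.46) = 0.1032 m³/s.

0.103 m³/s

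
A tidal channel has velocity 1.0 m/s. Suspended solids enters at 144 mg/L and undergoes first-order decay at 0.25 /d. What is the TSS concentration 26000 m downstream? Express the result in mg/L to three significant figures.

134 mg/L

Travel time t = 26000 m / 1.0 m/s = 2.6e+04/1.0 = 2.6e+04 s = 0.3009 d.
First-order decay: C = 144·exp(−0.25·0.3009) = 144·0.9275 = 133.6 mg/L.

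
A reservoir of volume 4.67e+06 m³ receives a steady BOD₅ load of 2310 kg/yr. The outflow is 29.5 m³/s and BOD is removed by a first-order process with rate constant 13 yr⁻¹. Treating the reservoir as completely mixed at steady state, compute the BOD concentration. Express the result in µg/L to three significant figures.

Outflow Q = 29.5 m³/s × 3.156e+07 s/yr = 9.309e+08 m³/yr.
Steady-state CSTR mass balance: W = Q·C + k·V·C, so C = W/(Q + kV).
Q + kV = 9.309e+08 + 13·4.67e+06 = 9.917e+08 m³/yr.
C = 2310/9.917e+08 = 2.329e-06 kg/m³ = 0.002329 mg/L = 2.329 µg/L.

2.33 µg/L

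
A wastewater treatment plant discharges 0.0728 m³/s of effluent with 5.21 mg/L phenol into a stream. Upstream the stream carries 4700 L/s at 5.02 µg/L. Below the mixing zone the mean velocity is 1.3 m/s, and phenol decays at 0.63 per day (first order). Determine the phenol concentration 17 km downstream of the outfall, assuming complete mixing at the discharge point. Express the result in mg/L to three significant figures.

0.0767 mg/L

4700 L/s = 4.7 m³/s.
5.02 µg/L = 0.00502 mg/L.
After complete mixing, C₀ = (0.0728·5.21 + 4.7·0.00502) / 4.773 = 0.08441 mg/L.
Travel time t = 1.7e+04 m / 1.3 m/s = 1.308e+04 s = 0.1514 d.
C = 0.08441·exp(−0.63·0.1514) = 0.08441·0.9091 = 0.07674 mg/L.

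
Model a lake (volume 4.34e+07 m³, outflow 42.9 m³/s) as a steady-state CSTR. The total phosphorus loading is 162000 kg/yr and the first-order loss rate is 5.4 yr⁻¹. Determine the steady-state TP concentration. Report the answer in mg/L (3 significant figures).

Outflow Q = 42.9 m³/s × 3.156e+07 s/yr = 1.354e+09 m³/yr.
Steady-state CSTR mass balance: W = Q·C + k·V·C, so C = W/(Q + kV).
Q + kV = 1.354e+09 + 5.4·4.34e+07 = 1.588e+09 m³/yr.
C = 162000/1.588e+09 = 0.000102 kg/m³ = 0.102 mg/L.

0.102 mg/L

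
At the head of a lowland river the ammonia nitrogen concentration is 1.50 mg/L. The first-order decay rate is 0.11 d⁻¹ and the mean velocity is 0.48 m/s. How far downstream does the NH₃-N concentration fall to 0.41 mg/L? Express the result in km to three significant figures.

From C = C₀·e^(−kt), t = ln(C₀/C)/k = ln(1.50/0.41)/0.11 = 1.297/0.11 = 11.79 d.
Distance = v·t = 0.48 m/s × 1.019e+06 s = 4.89e+05 m = 489 km.

489 km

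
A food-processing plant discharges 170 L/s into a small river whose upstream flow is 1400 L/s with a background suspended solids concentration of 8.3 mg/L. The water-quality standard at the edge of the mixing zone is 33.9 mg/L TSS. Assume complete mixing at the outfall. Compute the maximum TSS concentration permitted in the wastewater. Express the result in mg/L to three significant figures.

245 mg/L

170 L/s = 0.17 m³/s.
1400 L/s = 1.4 m³/s.
Mass balance: 33.9·1.57 = 0.17·Cₑ + 1.4·8.3.
Cₑ = (53.22 − 11.62) / 0.17 = 244.7 mg/L.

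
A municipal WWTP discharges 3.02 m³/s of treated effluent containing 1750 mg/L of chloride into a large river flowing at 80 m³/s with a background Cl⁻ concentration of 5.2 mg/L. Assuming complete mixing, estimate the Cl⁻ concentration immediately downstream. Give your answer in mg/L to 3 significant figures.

Flow-weighted mixing gives C = (3.02·1750 + 80·5.2) / (3.02 + 80) = 5701/83.02 = 68.67 mg/L.

68.7 mg/L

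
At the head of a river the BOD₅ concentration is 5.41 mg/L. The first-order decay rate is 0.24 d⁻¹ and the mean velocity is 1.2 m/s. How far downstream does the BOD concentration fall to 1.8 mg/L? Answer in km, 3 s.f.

From C = C₀·e^(−kt), t = ln(C₀/C)/k = ln(5.41/1.8)/0.24 = 1.1/0.24 = 4.585 d.
Distance = v·t = 1.2 m/s × 3.962e+05 s = 4.754e+05 m = 475.4 km.

475 km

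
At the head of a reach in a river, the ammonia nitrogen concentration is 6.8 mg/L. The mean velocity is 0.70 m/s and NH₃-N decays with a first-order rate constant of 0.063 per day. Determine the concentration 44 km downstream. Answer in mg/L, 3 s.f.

6.50 mg/L

Travel time t = 44 km / 0.70 m/s = 4.4e+04/0.70 = 6.286e+04 s = 0.7275 d.
First-order decay: C = 6.8·exp(−0.063·0.7275) = 6.8·0.9552 = 6.495 mg/L.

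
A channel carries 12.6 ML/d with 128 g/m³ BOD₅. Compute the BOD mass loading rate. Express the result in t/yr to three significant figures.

589 t/yr

12.6 ML/d = 0.1458 m³/s.
Mass flux = Q·C = 0.1458 m³/s × 128 g/m³ = 18.67 g/s.
= 18.67 g/s × 31.56 = 589.1 t/yr.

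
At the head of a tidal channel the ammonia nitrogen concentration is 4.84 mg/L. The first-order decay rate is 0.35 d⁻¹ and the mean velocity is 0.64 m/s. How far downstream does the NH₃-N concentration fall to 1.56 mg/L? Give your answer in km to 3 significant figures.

From C = C₀·e^(−kt), t = ln(C₀/C)/k = ln(4.84/1.56)/0.35 = 1.132/0.35 = 3.235 d.
Distance = v·t = 0.64 m/s × 2.795e+05 s = 1.789e+05 m = 178.9 km.

179 km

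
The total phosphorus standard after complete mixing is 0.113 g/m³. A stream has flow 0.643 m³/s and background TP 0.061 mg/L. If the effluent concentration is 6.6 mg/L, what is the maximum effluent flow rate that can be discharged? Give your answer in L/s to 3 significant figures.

Mass balance at complete mixing: C_std·(Q_w + Q_r) = Q_w·C_e + Q_r·C_b.
Rearranging, Q_w = Q_r·(C_std − C_b)/(C_e − C_std) = 0.643·(0.113 − 0.061) / (6.6 − 0.113) = 0.005154 m³/s.
= 5.154 L/s.

5.15 L/s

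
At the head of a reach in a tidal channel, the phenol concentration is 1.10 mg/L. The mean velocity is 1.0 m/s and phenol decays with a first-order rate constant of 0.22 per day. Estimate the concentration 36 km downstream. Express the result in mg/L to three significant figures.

1.00 mg/L

Travel time t = 36 km / 1.0 m/s = 3.6e+04/1.0 = 3.6e+04 s = 0.4167 d.
First-order decay: C = 1.10·exp(−0.22·0.4167) = 1.10·0.9124 = 1.004 mg/L.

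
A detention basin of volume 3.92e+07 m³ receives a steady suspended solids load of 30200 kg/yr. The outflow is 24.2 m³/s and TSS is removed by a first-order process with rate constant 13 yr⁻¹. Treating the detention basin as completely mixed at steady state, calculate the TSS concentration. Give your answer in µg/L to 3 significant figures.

23.7 µg/L

Outflow Q = 24.2 m³/s × 3.156e+07 s/yr = 7.637e+08 m³/yr.
Steady-state CSTR mass balance: W = Q·C + k·V·C, so C = W/(Q + kV).
Q + kV = 7.637e+08 + 13·3.92e+07 = 1.273e+09 m³/yr.
C = 30200/1.273e+09 = 2.372e-05 kg/m³ = 0.02372 mg/L = 23.72 µg/L.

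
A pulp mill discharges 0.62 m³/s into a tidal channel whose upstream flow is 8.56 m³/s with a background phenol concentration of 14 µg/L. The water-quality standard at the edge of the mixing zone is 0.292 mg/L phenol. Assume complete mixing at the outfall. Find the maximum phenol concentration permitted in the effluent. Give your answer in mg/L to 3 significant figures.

14 µg/L = 0.014 mg/L.
Mass balance: 0.292·9.18 = 0.62·Cₑ + 8.56·0.014.
Cₑ = (2.681 − 0.1198) / 0.62 = 4.13 mg/L.

4.13 mg/L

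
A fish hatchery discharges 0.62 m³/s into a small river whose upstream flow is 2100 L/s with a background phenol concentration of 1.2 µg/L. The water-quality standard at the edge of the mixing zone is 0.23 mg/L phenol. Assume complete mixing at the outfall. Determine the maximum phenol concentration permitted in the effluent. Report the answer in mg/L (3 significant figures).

1.00 mg/L

2100 L/s = 2.1 m³/s.
1.2 µg/L = 0.0012 mg/L.
Mass balance: 0.23·2.72 = 0.62·Cₑ + 2.1·0.0012.
Cₑ = (0.6256 − 0.00252) / 0.62 = 1.005 mg/L.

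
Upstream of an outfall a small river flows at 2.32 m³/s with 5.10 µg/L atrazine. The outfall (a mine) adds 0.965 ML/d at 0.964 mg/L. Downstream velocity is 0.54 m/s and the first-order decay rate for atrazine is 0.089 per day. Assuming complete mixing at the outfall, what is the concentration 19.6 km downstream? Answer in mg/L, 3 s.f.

0.00934 mg/L

0.965 ML/d = 0.01117 m³/s.
5.10 µg/L = 0.0051 mg/L.
After complete mixing, C₀ = (0.01117·0.964 + 2.32·0.0051) / 2.331 = 0.009694 mg/L.
Travel time t = 1.96e+04 m / 0.54 m/s = 3.63e+04 s = 0.4201 d.
C = 0.009694·exp(−0.089·0.4201) = 0.009694·0.9633 = 0.009338 mg/L.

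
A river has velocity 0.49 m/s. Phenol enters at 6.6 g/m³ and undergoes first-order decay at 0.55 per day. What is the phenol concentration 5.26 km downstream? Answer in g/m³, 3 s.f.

Travel time t = 5.26 km / 0.49 m/s = 5260/0.49 = 1.073e+04 s = 0.1242 d.
First-order decay: C = 6.6·exp(−0.55·0.1242) = 6.6·0.9339 = 6.164 g/m³.

6.16 g/m³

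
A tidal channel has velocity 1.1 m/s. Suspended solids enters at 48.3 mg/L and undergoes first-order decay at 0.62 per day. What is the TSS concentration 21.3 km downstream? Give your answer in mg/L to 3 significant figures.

Travel time t = 21.3 km / 1.1 m/s = 2.13e+04/1.1 = 1.936e+04 s = 0.2241 d.
First-order decay: C = 48.3·exp(−0.62·0.2241) = 48.3·0.8703 = 42.03 mg/L.

42.0 mg/L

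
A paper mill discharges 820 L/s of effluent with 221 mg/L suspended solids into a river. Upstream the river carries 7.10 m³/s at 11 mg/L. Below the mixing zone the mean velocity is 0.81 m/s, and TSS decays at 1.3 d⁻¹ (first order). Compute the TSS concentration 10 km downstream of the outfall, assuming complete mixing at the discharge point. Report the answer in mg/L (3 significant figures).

27.2 mg/L

820 L/s = 0.82 m³/s.
After complete mixing, C₀ = (0.82·221 + 7.1·11) / 7.92 = 32.74 mg/L.
Travel time t = 1e+04 m / 0.81 m/s = 1.235e+04 s = 0.1429 d.
C = 32.74·exp(−1.3·0.1429) = 32.74·0.8305 = 27.19 mg/L.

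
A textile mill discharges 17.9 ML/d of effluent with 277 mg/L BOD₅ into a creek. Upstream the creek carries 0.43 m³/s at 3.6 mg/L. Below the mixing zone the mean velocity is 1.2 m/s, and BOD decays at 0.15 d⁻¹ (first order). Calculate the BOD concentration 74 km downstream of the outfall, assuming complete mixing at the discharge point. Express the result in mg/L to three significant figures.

83.1 mg/L

17.9 ML/d = 0.2072 m³/s.
After complete mixing, C₀ = (0.2072·277 + 0.43·3.6) / 0.6372 = 92.5 mg/L.
Travel time t = 7.4e+04 m / 1.2 m/s = 6.167e+04 s = 0.7137 d.
C = 92.5·exp(−0.15·0.7137) = 92.5·0.8985 = 83.1 mg/L.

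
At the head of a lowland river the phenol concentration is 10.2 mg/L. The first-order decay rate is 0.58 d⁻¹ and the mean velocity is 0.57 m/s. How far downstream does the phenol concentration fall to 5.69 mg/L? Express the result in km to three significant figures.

49.6 km

From C = C₀·e^(−kt), t = ln(C₀/C)/k = ln(10.2/5.69)/0.58 = 0.5837/0.58 = 1.006 d.
Distance = v·t = 0.57 m/s × 8.695e+04 s = 4.956e+04 m = 49.56 km.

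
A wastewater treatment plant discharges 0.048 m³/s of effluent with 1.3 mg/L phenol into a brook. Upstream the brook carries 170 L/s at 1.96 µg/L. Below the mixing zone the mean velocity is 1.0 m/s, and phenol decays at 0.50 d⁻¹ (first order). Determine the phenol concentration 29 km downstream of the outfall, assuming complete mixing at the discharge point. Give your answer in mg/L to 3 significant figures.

170 L/s = 0.17 m³/s.
1.96 µg/L = 0.00196 mg/L.
After complete mixing, C₀ = (0.048·1.3 + 0.17·0.00196) / 0.218 = 0.2878 mg/L.
Travel time t = 2.9e+04 m / 1.0 m/s = 2.9e+04 s = 0.3356 d.
C = 0.2878·exp(−0.50·0.3356) = 0.2878·0.8455 = 0.2433 mg/L.

0.243 mg/L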